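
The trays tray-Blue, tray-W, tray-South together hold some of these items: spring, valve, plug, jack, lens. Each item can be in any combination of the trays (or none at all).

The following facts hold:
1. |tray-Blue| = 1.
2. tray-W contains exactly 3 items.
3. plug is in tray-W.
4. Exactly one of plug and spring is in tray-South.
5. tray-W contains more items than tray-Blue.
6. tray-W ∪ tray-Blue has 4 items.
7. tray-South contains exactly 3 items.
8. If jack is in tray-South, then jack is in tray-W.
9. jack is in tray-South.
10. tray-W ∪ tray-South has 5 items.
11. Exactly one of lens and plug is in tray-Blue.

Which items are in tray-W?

tray-W = {jack, plug, valve}

From (3): plug ∈ tray-W.
From (9): jack ∈ tray-South.
(8): jack ∈ tray-W.
Suppose spring ∈ tray-W: no assignment then satisfies all the clues, so spring ∉ tray-W.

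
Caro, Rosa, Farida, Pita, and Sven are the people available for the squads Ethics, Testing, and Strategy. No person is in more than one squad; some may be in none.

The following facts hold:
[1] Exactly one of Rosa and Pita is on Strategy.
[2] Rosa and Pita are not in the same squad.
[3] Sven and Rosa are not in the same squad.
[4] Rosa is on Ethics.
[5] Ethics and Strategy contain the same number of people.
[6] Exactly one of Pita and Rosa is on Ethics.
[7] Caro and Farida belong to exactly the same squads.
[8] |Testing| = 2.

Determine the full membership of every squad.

Ethics = {Rosa}; Testing = {Caro, Farida}; Strategy = {Pita}

From (4): Rosa ∈ Ethics.
(1) (exactly one): Pita ∈ Strategy.
(3): Sven ∉ Ethics.
Suppose Caro ∈ Ethics: no assignment then satisfies all the clues, so Caro ∉ Ethics.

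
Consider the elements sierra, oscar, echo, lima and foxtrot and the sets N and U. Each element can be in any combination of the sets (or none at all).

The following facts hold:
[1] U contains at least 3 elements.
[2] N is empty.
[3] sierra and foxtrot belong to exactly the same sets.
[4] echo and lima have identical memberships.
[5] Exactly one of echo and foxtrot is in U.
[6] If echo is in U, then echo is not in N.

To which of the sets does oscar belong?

(2): N already has 0, so the rest are out.
Suppose oscar ∉ U: no assignment then satisfies all the clues, so oscar ∈ U.

oscar: U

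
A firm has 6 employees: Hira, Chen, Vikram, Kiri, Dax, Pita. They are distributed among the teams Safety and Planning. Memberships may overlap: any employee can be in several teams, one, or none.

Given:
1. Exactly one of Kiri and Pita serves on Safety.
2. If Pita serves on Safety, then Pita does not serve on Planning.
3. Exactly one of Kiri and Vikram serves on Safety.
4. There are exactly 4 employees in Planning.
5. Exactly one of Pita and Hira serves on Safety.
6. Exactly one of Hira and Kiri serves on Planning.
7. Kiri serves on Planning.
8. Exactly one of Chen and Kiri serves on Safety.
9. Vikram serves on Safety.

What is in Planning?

Planning = {Chen, Dax, Kiri, Vikram}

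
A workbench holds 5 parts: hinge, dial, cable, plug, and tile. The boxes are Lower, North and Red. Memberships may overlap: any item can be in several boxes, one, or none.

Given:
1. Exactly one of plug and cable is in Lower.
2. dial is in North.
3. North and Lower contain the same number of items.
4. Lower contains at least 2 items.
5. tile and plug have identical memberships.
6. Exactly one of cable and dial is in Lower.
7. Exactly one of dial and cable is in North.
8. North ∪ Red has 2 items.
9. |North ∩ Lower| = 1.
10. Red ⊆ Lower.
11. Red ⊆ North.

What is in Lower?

Lower = {cable, hinge}

From (2): dial ∈ North.
(7) (exactly one): cable ∉ North.
(11) contrapositive: cable ∉ Red.
Suppose hinge ∉ Lower: no assignment then satisfies all the clues, so hinge ∈ Lower.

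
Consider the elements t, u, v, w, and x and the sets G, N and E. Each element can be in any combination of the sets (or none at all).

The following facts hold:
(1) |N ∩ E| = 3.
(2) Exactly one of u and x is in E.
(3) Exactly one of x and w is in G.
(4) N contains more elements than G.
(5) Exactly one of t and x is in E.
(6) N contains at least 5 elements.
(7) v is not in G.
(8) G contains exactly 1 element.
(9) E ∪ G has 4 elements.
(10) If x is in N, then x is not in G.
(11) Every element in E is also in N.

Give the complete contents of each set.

From (7): v ∉ G.
(6): only 5 candidates remain for N, so all are in.
(10): x ∉ G.
(3) (exactly one): w ∈ G.
(8): G already has 1, so the rest are out.
Suppose t ∉ E: no assignment then satisfies all the clues, so t ∈ E.

G = {w}; N = {t, u, v, w, x}; E = {t, u, v}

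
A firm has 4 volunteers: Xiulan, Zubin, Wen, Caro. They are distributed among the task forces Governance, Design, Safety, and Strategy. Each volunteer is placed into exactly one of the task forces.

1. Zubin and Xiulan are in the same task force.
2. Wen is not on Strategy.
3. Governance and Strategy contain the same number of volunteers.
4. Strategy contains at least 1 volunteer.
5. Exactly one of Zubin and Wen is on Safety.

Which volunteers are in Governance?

Governance = {Wen}

From (2): Wen ∉ Strategy.
Suppose Xiulan ∈ Governance: no assignment then satisfies all the clues, so Xiulan ∉ Governance.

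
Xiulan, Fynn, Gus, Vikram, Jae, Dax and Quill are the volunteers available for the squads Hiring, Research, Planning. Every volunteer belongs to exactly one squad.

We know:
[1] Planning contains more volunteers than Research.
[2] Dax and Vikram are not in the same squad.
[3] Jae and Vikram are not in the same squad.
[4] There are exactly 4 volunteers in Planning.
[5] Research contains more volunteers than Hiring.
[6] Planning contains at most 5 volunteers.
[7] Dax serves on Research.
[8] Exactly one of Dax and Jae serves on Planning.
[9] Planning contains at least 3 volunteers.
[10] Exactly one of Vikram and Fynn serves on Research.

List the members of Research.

Research = {Dax, Fynn}

From (7): Dax ∈ Research.
(2): Vikram ∉ Research.
(8) (exactly one): Jae ∈ Planning.
(10) (exactly one): Fynn ∈ Research.
(3): Vikram ∉ Planning.
(4): only 4 candidates remain for Planning, so all are in.
Only one squad left: Vikram ∈ Hiring.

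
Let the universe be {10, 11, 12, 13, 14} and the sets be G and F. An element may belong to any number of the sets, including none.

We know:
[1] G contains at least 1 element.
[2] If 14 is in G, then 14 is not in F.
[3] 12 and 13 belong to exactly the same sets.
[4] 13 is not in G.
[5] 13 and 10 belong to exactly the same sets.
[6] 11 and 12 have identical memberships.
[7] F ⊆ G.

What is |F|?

0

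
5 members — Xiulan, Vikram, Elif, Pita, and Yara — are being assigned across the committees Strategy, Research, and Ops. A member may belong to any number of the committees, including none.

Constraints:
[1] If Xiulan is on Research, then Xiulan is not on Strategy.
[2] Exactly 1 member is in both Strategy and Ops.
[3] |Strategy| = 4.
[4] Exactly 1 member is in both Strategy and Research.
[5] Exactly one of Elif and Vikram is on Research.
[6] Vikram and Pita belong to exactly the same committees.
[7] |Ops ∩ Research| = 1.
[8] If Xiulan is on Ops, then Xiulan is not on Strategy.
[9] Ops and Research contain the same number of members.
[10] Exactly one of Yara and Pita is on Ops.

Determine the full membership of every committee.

Strategy = {Elif, Pita, Vikram, Yara}; Research = {Elif, Xiulan}; Ops = {Xiulan, Yara}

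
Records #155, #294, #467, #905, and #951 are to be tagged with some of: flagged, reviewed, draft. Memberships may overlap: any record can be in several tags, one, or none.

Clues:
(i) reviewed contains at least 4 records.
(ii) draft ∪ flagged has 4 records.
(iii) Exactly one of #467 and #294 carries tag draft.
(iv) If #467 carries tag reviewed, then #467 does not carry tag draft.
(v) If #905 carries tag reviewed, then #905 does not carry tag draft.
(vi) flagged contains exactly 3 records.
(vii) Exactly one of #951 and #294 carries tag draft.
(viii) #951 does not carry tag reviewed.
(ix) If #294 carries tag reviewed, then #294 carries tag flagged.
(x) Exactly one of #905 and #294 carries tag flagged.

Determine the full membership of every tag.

flagged = {#294, #467, #951}; reviewed = {#155, #294, #467, #905}; draft = {#155, #294}

From (viii): #951 ∉ reviewed.
(i): only 4 candidates remain for reviewed, so all are in.
(iv): #467 ∉ draft.
(v): #905 ∉ draft.
(ix): #294 ∈ flagged.
(x) (exactly one): #905 ∉ flagged.
(iii) (exactly one): #294 ∈ draft.
(vii) (exactly one): #951 ∉ draft.
Suppose #155 ∈ flagged: no assignment then satisfies all the clues, so #155 ∉ flagged.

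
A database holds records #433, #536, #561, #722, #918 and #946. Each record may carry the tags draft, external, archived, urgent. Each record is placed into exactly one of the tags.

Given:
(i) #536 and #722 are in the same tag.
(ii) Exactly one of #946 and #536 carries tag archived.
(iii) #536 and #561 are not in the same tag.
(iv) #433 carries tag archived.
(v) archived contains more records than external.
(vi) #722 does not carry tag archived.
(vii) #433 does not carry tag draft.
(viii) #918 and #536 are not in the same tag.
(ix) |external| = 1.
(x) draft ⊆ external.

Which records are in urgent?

urgent = {#536, #722}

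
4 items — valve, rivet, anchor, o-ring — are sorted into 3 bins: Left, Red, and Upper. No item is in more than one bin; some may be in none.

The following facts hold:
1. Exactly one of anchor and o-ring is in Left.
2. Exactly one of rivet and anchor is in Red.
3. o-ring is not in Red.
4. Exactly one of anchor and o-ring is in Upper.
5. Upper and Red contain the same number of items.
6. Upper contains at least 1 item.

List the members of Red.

Red = {rivet}

From (3): o-ring ∉ Red.
Suppose valve ∈ Red: no assignment then satisfies all the clues, so valve ∉ Red.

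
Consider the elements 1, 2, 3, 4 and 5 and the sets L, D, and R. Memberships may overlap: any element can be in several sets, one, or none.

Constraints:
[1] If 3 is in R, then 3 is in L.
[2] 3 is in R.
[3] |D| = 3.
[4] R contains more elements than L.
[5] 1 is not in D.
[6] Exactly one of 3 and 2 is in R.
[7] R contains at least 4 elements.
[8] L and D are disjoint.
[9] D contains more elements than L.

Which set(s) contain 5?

5: D, R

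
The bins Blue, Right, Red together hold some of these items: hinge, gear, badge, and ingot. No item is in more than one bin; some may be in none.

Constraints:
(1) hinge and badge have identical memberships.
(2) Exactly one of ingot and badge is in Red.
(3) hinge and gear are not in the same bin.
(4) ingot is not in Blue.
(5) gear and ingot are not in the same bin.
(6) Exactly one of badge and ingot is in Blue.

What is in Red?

From (4): ingot ∉ Blue.
(6) (exactly one): badge ∈ Blue.
(1): hinge matches badge: hinge ∈ Blue.
(2) (exactly one): ingot ∈ Red.
(3): gear ∉ Blue.
(5): gear ∉ Red.

Red = {ingot}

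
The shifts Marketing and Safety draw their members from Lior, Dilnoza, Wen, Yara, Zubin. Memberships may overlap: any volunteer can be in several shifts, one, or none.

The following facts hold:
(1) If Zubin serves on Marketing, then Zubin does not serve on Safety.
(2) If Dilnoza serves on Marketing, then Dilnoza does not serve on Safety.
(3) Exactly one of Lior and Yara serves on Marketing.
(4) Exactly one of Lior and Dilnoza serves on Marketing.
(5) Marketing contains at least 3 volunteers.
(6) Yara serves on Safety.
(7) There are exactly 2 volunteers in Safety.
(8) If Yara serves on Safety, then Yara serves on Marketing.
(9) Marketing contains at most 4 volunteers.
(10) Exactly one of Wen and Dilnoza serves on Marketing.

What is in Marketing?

Marketing = {Dilnoza, Yara, Zubin}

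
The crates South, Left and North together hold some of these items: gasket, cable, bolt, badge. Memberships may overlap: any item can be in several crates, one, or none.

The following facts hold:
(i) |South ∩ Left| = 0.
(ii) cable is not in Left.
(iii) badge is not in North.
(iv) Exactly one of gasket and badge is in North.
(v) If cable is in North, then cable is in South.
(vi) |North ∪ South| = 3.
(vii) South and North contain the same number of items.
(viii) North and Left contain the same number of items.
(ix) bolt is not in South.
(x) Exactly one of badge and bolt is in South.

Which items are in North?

North = {cable, gasket}

From (ii): cable ∉ Left.
From (iii): badge ∉ North.
From (ix): bolt ∉ South.
(iv) (exactly one): gasket ∈ North.
(x) (exactly one): badge ∈ South.
Suppose cable ∉ North: no assignment then satisfies all the clues, so cable ∈ North.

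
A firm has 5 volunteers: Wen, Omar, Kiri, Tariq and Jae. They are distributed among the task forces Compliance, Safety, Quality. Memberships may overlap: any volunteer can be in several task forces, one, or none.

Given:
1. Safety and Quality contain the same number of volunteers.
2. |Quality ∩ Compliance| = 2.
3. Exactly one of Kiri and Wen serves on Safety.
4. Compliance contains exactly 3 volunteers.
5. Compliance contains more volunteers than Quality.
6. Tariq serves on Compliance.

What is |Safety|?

2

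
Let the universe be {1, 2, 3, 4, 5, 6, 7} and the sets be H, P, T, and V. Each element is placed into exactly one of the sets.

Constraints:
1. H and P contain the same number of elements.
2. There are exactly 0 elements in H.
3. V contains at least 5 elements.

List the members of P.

P = {}

(2): H already has 0, so the rest are out.
Suppose 1 ∈ P: no assignment then satisfies all the clues, so 1 ∉ P.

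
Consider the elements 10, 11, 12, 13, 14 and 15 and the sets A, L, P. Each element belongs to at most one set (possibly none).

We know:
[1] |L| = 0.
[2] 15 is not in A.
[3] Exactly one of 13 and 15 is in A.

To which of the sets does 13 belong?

13: A

From (2): 15 ∉ A.
(1): L already has 0, so the rest are out.
(3) (exactly one): 13 ∈ A.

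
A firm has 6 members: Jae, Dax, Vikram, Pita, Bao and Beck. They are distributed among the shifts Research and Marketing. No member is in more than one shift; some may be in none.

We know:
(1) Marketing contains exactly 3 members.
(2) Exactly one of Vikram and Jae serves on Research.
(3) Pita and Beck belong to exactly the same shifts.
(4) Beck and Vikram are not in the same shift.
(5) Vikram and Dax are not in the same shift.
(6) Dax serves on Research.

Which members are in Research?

Research = {Dax, Jae}

From (6): Dax ∈ Research.
(5): Vikram ∉ Research.
(2) (exactly one): Jae ∈ Research.
Suppose Pita ∈ Research: no assignment then satisfies all the clues, so Pita ∉ Research.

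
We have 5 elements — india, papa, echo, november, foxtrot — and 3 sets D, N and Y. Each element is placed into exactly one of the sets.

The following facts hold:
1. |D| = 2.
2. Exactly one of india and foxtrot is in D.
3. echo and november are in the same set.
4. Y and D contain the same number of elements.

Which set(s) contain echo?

echo: Y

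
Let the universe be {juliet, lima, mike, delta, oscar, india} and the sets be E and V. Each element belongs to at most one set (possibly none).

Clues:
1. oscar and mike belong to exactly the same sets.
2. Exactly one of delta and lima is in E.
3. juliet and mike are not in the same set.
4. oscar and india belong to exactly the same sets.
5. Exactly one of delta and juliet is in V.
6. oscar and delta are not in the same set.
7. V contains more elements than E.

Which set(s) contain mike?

mike: none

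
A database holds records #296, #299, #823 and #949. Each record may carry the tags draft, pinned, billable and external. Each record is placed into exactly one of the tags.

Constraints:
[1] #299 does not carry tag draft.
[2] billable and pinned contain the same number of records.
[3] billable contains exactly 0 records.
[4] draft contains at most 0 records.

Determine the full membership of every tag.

From (1): #299 ∉ draft.
(3): billable already has 0, so the rest are out.
(4): draft already has 0, so the rest are out.
Suppose #296 ∈ pinned: no assignment then satisfies all the clues, so #296 ∉ pinned.

draft = {}; pinned = {}; billable = {}; external = {#296, #299, #823, #949}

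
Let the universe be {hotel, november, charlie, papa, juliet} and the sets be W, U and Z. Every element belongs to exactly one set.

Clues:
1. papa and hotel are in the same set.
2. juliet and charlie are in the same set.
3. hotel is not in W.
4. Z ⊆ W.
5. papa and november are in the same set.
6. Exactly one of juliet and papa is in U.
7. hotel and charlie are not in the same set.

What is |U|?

3

From (3): hotel ∉ W.
(1): papa matches hotel: papa ∉ W.
(4) contrapositive: hotel ∉ Z.
(4) contrapositive: papa ∉ Z.
(5): november matches papa: november ∉ W.
(5): november matches papa: november ∉ Z.
Only one set left: hotel ∈ U.
Only one set left: november ∈ U.
Only one set left: papa ∈ U.
(6) (exactly one): juliet ∉ U.
(7): charlie ∉ U.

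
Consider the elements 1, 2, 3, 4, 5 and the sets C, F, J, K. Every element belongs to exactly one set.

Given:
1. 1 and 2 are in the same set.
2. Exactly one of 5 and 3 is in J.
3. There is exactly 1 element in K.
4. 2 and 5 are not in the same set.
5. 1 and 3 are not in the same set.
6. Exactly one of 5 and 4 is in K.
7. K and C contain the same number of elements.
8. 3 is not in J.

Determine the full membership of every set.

C = {3}; F = {1, 2}; J = {5}; K = {4}

From (8): 3 ∉ J.
(2) (exactly one): 5 ∈ J.
(4): 2 ∉ J.
(6) (exactly one): 4 ∈ K.
(1): 1 matches 2: 1 ∉ J.
(3): K already has 1, so the rest are out.
Suppose 1 ∈ C: no assignment then satisfies all the clues, so 1 ∉ C.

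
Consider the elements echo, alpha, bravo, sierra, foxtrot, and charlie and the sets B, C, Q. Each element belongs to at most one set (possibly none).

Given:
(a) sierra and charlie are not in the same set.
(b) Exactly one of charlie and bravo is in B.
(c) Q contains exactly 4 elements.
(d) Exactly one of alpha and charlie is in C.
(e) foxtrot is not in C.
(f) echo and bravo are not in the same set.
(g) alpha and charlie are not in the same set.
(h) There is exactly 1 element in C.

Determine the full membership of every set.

B = {bravo}; C = {charlie}; Q = {alpha, echo, foxtrot, sierra}

From (e): foxtrot ∉ C.
Suppose echo ∈ B: no assignment then satisfies all the clues, so echo ∉ B.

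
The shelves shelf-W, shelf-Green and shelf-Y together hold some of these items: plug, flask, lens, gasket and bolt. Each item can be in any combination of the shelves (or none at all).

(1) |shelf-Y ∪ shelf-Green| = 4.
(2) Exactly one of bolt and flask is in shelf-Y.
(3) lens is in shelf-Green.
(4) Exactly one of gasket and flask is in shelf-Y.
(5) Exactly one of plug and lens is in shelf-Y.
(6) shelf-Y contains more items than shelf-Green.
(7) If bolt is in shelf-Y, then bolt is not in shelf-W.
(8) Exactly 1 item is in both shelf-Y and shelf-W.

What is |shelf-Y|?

3

From (3): lens ∈ shelf-Green.
Suppose flask ∈ shelf-Y: no assignment then satisfies all the clues, so flask ∉ shelf-Y.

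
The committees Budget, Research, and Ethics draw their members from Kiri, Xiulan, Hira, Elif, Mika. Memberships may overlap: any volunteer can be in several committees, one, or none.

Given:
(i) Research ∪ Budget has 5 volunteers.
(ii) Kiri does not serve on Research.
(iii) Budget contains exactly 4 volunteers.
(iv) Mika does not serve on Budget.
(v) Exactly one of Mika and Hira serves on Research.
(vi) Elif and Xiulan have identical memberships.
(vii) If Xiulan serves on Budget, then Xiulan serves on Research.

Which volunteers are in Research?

Research = {Elif, Mika, Xiulan}

From (ii): Kiri ∉ Research.
From (iv): Mika ∉ Budget.
(iii): only 4 candidates remain for Budget, so all are in.
(vii): Xiulan ∈ Research.
(vi): Elif matches Xiulan: Elif ∈ Research.
Suppose Hira ∈ Research: no assignment then satisfies all the clues, so Hira ∉ Research.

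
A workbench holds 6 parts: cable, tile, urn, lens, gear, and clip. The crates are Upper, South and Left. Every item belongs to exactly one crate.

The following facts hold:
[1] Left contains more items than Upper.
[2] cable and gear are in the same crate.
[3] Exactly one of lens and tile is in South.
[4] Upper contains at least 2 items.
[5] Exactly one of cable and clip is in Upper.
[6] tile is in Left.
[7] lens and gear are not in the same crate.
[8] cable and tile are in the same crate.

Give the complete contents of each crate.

Upper = {clip, urn}; South = {lens}; Left = {cable, gear, tile}

From (6): tile ∈ Left.
(3) (exactly one): lens ∈ South.
(7): gear ∉ South.
(8): cable matches tile: cable ∉ Upper.
(8): cable matches tile: cable ∉ South.
(8): cable matches tile: cable ∈ Left.
(2): gear matches cable: gear ∉ Upper.
(2): gear matches cable: gear ∈ Left.
(4): only 2 candidates remain for Upper, so all are in.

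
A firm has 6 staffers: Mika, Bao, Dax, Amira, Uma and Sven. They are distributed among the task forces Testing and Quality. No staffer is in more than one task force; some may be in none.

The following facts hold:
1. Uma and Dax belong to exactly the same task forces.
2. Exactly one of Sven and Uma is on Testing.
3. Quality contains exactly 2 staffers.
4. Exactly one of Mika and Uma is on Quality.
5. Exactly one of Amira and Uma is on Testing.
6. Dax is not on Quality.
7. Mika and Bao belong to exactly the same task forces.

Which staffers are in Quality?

From (6): Dax ∉ Quality.
(1): Uma matches Dax: Uma ∉ Quality.
(4) (exactly one): Mika ∈ Quality.
(7): Bao matches Mika: Bao ∉ Testing.
(7): Bao matches Mika: Bao ∈ Quality.
(3): Quality already has 2, so the rest are out.

Quality = {Bao, Mika}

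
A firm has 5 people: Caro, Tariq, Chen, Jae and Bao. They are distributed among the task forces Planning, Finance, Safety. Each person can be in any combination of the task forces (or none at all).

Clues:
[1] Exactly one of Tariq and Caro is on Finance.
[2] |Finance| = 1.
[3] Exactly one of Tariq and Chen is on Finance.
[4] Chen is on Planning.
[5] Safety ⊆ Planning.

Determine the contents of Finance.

Finance = {Tariq}

From (4): Chen ∈ Planning.
Suppose Caro ∈ Finance: no assignment then satisfies all the clues, so Caro ∉ Finance.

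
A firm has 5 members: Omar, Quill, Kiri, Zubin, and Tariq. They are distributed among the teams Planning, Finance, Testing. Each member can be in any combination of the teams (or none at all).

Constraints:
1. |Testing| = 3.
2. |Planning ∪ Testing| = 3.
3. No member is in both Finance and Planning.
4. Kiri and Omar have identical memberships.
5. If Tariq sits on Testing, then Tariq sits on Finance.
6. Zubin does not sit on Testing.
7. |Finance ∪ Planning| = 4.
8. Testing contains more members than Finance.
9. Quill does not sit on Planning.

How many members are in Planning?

2

From (6): Zubin ∉ Testing.
From (9): Quill ∉ Planning.
Suppose Omar ∉ Planning: no assignment then satisfies all the clues, so Omar ∈ Planning.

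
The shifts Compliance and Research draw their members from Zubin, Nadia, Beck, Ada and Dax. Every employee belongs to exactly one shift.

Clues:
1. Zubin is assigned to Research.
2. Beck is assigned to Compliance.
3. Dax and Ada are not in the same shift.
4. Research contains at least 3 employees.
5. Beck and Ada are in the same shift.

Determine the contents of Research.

From (1): Zubin ∈ Research.
From (2): Beck ∈ Compliance.
(5): Ada matches Beck: Ada ∈ Compliance.
(3): Dax ∉ Compliance.
(4): only 3 candidates remain for Research, so all are in.

Research = {Dax, Nadia, Zubin}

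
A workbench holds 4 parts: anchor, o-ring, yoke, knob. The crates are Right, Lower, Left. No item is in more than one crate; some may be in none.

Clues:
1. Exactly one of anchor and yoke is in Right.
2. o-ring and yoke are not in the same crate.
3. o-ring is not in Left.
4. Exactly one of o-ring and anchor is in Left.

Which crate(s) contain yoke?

yoke: Right

From (3): o-ring ∉ Left.
(4) (exactly one): anchor ∈ Left.
(1) (exactly one): yoke ∈ Right.
(2): o-ring ∉ Right.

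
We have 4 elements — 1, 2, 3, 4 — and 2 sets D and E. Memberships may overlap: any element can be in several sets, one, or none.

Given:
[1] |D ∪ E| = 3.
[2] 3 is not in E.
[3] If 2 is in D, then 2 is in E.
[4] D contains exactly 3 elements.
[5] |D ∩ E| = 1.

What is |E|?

1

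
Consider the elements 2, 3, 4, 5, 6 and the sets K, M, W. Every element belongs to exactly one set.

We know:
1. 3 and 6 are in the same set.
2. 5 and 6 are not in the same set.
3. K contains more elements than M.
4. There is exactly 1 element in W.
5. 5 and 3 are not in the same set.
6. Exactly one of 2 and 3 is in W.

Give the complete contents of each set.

K = {3, 4, 6}; M = {5}; W = {2}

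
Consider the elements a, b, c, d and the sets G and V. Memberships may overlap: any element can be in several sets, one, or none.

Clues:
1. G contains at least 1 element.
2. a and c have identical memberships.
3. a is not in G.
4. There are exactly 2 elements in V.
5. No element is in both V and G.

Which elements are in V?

V = {a, c}

From (3): a ∉ G.
(2): c matches a: c ∉ G.
Suppose a ∉ V: no assignment then satisfies all the clues, so a ∈ V.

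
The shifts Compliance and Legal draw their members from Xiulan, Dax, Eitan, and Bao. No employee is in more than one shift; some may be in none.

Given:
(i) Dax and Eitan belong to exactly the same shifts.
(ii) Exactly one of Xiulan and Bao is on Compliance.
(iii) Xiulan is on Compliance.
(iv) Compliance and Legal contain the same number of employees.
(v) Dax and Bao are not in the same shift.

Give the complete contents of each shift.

From (iii): Xiulan ∈ Compliance.
(ii) (exactly one): Bao ∉ Compliance.
Suppose Dax ∈ Compliance: no assignment then satisfies all the clues, so Dax ∉ Compliance.

Compliance = {Xiulan}; Legal = {Bao}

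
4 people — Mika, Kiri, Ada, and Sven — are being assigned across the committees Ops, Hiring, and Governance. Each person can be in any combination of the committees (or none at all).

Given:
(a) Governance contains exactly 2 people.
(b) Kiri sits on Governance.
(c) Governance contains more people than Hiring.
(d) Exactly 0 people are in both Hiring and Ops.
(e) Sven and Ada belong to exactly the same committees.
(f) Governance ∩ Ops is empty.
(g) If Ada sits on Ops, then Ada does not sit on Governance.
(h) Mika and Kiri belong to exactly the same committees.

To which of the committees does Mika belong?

From (b): Kiri ∈ Governance.
(f) (disjoint): Kiri ∉ Ops.
(h): Mika matches Kiri: Mika ∉ Ops.
(h): Mika matches Kiri: Mika ∈ Governance.
(a): Governance already has 2, so the rest are out.
Suppose Mika ∈ Hiring: no assignment then satisfies all the clues, so Mika ∉ Hiring.

Mika: Governance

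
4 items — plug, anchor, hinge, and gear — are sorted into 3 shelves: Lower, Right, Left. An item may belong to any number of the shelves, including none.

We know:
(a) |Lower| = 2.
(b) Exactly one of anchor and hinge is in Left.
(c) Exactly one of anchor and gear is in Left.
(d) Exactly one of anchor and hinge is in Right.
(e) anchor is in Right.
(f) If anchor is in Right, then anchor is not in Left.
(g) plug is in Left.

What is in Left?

Left = {gear, hinge, plug}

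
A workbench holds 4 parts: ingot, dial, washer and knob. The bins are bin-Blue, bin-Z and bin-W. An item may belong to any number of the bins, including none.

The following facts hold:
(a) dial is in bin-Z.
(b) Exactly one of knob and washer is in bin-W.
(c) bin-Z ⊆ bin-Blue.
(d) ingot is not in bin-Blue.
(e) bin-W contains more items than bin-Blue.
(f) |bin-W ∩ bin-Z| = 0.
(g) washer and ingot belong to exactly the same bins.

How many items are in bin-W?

2

From (a): dial ∈ bin-Z.
From (d): ingot ∉ bin-Blue.
(c) contrapositive: ingot ∉ bin-Z.
(c) with dial ∈ bin-Z: dial ∈ bin-Blue.
(g): washer matches ingot: washer ∉ bin-Blue.
(g): washer matches ingot: washer ∉ bin-Z.
Suppose ingot ∉ bin-W: no assignment then satisfies all the clues, so ingot ∈ bin-W.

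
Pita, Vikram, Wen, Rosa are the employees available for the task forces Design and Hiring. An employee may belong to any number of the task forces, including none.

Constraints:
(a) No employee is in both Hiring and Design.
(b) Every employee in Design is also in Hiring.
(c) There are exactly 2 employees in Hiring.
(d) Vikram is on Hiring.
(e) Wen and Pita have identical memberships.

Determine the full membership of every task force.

Design = {}; Hiring = {Rosa, Vikram}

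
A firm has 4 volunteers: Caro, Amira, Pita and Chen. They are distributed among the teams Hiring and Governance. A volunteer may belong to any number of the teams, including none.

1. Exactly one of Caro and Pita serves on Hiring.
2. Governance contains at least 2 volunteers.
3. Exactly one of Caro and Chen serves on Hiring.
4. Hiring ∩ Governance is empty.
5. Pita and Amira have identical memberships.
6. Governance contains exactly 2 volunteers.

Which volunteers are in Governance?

Governance = {Amira, Pita}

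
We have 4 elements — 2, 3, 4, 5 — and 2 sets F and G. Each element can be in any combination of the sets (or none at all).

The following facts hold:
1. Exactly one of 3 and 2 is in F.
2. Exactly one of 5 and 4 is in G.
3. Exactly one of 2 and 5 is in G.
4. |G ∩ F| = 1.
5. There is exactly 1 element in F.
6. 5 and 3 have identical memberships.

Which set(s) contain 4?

4: G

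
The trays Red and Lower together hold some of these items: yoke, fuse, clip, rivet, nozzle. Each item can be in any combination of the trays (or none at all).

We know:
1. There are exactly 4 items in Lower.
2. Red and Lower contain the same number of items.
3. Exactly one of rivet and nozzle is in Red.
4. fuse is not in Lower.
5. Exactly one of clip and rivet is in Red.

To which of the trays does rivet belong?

rivet: Lower

From (4): fuse ∉ Lower.
(1): only 4 candidates remain for Lower, so all are in.
Suppose rivet ∈ Red: no assignment then satisfies all the clues, so rivet ∉ Red.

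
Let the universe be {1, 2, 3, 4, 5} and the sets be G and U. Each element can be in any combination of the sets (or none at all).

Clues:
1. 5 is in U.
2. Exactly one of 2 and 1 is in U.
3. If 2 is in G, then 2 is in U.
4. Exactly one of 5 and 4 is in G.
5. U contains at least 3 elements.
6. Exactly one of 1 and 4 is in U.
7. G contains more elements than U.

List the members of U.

U = {2, 4, 5}

From (1): 5 ∈ U.
Suppose 1 ∈ U: no assignment then satisfies all the clues, so 1 ∉ U.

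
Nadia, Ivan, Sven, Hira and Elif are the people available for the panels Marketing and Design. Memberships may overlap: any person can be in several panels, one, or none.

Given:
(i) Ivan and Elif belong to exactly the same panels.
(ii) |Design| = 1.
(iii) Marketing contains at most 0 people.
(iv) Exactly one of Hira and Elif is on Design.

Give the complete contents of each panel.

Marketing = {}; Design = {Hira}

(iii): Marketing already has 0, so the rest are out.
Suppose Nadia ∈ Design: no assignment then satisfies all the clues, so Nadia ∉ Design.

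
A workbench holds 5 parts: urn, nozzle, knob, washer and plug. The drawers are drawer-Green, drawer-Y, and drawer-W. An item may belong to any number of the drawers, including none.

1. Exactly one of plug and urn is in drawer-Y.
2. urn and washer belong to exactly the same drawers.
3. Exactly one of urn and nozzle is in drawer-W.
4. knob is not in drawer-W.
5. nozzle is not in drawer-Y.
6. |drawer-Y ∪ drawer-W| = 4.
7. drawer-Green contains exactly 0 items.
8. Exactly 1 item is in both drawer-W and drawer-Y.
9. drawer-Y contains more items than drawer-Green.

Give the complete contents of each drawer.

From (4): knob ∉ drawer-W.
From (5): nozzle ∉ drawer-Y.
(7): drawer-Green already has 0, so the rest are out.
Suppose urn ∈ drawer-Y: no assignment then satisfies all the clues, so urn ∉ drawer-Y.

drawer-Green = {}; drawer-Y = {knob, plug}; drawer-W = {plug, urn, washer}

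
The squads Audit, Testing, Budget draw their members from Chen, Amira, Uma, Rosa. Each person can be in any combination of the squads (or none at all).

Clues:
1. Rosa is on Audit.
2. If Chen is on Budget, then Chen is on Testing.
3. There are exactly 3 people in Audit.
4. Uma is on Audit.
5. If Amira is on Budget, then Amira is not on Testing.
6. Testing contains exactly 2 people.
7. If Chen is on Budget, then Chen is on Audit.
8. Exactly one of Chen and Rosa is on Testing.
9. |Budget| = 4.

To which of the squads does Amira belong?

From (1): Rosa ∈ Audit.
From (4): Uma ∈ Audit.
(9): only 4 candidates remain for Budget, so all are in.
(2): Chen ∈ Testing.
(5): Amira ∉ Testing.
(7): Chen ∈ Audit.
(8) (exactly one): Rosa ∉ Testing.
(3): Audit already has 3, so the rest are out.
(6): only 2 candidates remain for Testing, so all are in.

Amira: Budget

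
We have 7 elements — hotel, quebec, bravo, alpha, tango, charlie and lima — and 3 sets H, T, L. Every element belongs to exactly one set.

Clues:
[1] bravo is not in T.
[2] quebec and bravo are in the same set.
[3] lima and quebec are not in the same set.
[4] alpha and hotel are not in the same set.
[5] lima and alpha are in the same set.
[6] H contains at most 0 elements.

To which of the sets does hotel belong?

hotel: L

From (1): bravo ∉ T.
(2): quebec matches bravo: quebec ∉ T.
(6): H already has 0, so the rest are out.
Only one set left: quebec ∈ L.
Only one set left: bravo ∈ L.
(3): lima ∉ L.
(5): alpha matches lima: alpha ∉ L.
Only one set left: alpha ∈ T.
Only one set left: lima ∈ T.
(4): hotel ∉ T.
Only one set left: hotel ∈ L.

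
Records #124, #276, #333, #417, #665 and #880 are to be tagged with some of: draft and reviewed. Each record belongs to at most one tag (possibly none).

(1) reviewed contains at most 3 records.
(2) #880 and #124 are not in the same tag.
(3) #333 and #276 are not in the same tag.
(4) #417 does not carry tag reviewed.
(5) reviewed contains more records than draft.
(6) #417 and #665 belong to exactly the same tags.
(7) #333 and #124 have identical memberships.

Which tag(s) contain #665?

#665: none

From (4): #417 ∉ reviewed.
(6): #665 matches #417: #665 ∉ reviewed.
Suppose #665 ∈ draft: no assignment then satisfies all the clues, so #665 ∉ draft.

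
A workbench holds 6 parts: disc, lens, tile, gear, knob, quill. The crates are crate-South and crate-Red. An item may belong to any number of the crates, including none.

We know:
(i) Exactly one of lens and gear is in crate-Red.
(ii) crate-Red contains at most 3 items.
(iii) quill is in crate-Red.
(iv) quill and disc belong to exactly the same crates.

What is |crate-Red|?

3

From (iii): quill ∈ crate-Red.
(iv): disc matches quill: disc ∈ crate-Red.
Suppose tile ∈ crate-Red: no assignment then satisfies all the clues, so tile ∉ crate-Red.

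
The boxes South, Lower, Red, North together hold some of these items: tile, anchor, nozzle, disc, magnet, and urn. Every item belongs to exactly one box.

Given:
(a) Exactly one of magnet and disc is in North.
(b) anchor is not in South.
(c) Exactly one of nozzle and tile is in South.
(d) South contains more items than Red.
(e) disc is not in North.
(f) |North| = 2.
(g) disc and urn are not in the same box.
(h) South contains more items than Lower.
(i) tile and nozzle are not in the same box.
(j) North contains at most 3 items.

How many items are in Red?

1

From (b): anchor ∉ South.
From (e): disc ∉ North.
(a) (exactly one): magnet ∈ North.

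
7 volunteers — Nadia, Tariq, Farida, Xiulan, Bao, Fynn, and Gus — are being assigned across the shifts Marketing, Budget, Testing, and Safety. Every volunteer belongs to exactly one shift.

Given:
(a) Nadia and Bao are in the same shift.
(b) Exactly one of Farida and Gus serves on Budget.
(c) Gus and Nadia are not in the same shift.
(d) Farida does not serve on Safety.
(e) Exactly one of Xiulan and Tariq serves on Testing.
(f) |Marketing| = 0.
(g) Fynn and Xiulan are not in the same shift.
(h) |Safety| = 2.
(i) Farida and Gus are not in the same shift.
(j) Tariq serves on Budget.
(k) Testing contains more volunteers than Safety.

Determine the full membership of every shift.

From (d): Farida ∉ Safety.
From (j): Tariq ∈ Budget.
(e) (exactly one): Xiulan ∈ Testing.
(f): Marketing already has 0, so the rest are out.
(g): Fynn ∉ Testing.
Suppose Nadia ∈ Budget: no assignment then satisfies all the clues, so Nadia ∉ Budget.

Marketing = {}; Budget = {Farida, Tariq}; Testing = {Bao, Nadia, Xiulan}; Safety = {Fynn, Gus}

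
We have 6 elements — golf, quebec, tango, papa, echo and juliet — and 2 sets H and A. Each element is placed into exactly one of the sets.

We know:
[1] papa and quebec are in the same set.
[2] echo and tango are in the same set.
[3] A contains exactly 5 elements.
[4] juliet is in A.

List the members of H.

H = {golf}

From (4): juliet ∈ A.
Suppose golf ∉ H: no assignment then satisfies all the clues, so golf ∈ H.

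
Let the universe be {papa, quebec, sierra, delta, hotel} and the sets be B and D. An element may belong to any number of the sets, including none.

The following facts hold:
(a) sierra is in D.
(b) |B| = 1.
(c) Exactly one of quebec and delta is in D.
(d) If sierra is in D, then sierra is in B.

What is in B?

B = {sierra}

From (a): sierra ∈ D.
(d): sierra ∈ B.
(b): B already has 1, so the rest are out.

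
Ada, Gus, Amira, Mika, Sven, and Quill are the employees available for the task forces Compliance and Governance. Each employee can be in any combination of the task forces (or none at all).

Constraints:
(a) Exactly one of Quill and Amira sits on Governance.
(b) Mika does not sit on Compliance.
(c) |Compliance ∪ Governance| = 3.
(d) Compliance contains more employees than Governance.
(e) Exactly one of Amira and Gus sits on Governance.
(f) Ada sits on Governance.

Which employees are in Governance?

From (b): Mika ∉ Compliance.
From (f): Ada ∈ Governance.
Suppose Gus ∈ Governance: no assignment then satisfies all the clues, so Gus ∉ Governance.

Governance = {Ada, Amira}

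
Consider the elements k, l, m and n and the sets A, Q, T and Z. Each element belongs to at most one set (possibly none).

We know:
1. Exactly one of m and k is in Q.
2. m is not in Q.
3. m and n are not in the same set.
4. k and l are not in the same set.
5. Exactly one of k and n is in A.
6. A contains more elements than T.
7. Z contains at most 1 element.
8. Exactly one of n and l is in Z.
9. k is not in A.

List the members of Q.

Q = {k}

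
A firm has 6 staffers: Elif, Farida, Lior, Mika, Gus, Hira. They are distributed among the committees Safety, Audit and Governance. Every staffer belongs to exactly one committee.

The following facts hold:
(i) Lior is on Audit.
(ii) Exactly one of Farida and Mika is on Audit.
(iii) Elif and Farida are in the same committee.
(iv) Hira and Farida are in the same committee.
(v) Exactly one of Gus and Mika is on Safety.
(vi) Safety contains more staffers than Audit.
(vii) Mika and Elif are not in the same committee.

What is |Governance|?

0

From (i): Lior ∈ Audit.
Suppose Elif ∉ Safety: no assignment then satisfies all the clues, so Elif ∈ Safety.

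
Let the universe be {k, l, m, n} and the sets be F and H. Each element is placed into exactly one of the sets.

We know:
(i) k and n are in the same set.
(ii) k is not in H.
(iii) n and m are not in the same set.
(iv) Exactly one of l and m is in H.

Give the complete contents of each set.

From (ii): k ∉ H.
(i): n matches k: n ∉ H.
Only one set left: k ∈ F.
Only one set left: n ∈ F.
(iii): m ∉ F.
Only one set left: m ∈ H.
(iv) (exactly one): l ∉ H.
Only one set left: l ∈ F.

F = {k, l, n}; H = {m}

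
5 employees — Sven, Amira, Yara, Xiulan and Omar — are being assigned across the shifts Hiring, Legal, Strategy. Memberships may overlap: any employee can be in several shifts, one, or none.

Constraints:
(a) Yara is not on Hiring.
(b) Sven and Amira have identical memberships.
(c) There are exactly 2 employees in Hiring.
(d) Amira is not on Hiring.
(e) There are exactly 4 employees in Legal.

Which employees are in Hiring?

From (a): Yara ∉ Hiring.
From (d): Amira ∉ Hiring.
(b): Sven matches Amira: Sven ∉ Hiring.
(c): only 2 candidates remain for Hiring, so all are in.

Hiring = {Omar, Xiulan}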